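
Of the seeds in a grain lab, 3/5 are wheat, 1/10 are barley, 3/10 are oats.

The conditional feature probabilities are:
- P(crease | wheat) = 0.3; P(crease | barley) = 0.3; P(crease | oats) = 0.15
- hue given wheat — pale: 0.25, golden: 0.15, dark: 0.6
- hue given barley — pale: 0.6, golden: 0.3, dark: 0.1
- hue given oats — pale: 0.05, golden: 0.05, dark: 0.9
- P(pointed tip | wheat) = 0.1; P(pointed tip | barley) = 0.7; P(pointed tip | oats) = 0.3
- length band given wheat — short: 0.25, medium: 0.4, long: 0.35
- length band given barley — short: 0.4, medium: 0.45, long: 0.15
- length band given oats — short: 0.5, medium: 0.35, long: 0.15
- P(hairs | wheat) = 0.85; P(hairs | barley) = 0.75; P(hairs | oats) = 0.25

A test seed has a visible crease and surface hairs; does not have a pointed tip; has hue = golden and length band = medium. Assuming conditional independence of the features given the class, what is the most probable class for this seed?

wheat: 0.6 × 0.3 × 0.15 × (1−0.1) × 0.4 × 0.85 = 0.008262
barley: 0.1 × 0.3 × 0.3 × (1−0.7) × 0.45 × 0.75 = 0.00091125
oats: 0.3 × 0.15 × 0.05 × (1−0.3) × 0.35 × 0.25 = 0.0001378125
Highest score → wheat.

wheat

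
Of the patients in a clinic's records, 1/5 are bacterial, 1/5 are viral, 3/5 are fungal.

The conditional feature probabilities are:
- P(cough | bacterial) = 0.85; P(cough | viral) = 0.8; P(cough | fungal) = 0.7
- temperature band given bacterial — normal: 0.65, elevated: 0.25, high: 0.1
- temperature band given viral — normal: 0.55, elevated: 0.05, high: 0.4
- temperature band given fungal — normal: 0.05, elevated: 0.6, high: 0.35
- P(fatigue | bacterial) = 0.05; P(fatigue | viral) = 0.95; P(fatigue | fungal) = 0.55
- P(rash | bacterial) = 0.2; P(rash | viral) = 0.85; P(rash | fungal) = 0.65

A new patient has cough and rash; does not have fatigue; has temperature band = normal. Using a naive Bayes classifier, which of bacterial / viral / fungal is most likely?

bacterial: 0.2 × 0.85 × 0.65 × (1−0.05) × 0.2 = 0.020995
viral: 0.2 × 0.8 × 0.55 × (1−0.95) × 0.85 = 0.00374
fungal: 0.6 × 0.7 × 0.05 × (1−0.55) × 0.65 = 0.0061425
Highest score → bacterial.

bacterial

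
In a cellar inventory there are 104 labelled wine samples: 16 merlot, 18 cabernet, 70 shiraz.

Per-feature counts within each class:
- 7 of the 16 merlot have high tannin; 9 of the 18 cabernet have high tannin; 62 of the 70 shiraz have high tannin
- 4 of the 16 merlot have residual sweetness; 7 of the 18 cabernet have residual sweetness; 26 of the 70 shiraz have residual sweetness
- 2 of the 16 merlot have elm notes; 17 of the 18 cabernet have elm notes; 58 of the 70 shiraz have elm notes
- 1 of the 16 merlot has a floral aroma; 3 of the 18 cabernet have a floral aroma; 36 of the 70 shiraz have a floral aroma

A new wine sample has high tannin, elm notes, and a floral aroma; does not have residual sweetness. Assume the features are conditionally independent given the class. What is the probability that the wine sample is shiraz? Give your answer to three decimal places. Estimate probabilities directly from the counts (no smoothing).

merlot: (16/104) × (7/16) × (12/16) × (2/16) × (1/16) ≈ 0.000394381
cabernet: (18/104) × (9/18) × (11/18) × (17/18) × (3/18) ≈ 0.00832443
shiraz: (70/104) × (62/70) × (44/70) × (58/70) × (36/70) ≈ 0.159679
P(shiraz | x) = 0.159679 / 0.168397811 ≈ 0.948

0.948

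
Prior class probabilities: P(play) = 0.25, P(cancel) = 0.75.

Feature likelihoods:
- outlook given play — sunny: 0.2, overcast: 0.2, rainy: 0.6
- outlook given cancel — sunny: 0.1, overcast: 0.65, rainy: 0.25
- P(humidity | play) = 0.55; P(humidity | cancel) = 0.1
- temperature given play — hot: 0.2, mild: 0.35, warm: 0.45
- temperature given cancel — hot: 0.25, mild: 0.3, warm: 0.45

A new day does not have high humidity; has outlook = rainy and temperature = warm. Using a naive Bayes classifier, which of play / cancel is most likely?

cancel

play: 0.25 × 0.6 × (1−0.55) × 0.45 = 0.030375
cancel: 0.75 × 0.25 × (1−0.1) × 0.45 = 0.0759375
Highest score → cancel.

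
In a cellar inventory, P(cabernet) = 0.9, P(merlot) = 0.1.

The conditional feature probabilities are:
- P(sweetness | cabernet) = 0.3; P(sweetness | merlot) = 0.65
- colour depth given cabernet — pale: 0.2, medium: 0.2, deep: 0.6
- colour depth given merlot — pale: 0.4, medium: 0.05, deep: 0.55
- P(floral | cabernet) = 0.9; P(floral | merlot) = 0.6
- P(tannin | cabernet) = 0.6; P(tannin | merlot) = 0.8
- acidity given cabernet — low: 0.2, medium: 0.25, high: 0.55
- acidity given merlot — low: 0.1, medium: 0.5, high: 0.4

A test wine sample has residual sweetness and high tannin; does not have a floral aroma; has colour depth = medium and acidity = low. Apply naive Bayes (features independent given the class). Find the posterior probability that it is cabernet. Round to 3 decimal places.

cabernet: 0.9 × 0.3 × 0.2 × (1−0.9) × 0.6 × 0.2 = 0.000648
merlot: 0.1 × 0.65 × 0.05 × (1−0.6) × 0.8 × 0.1 = 0.000104
P(cabernet | x) = 0.000648 / 0.000752 ≈ 0.862

0.862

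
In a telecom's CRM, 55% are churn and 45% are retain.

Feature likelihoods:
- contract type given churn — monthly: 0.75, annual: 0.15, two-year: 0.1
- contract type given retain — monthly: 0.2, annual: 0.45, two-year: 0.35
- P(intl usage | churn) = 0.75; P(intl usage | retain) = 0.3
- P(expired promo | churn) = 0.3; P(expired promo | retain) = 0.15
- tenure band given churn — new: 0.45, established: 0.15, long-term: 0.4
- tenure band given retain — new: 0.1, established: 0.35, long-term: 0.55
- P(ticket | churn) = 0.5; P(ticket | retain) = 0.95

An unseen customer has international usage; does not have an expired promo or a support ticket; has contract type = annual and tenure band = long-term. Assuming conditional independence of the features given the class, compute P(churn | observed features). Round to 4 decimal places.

churn: 0.55 × 0.15 × 0.75 × (1−0.3) × 0.4 × (1−0.5) = 0.0086625
retain: 0.45 × 0.45 × 0.3 × (1−0.15) × 0.55 × (1−0.95) = 0.00142003125
P(churn | x) = 0.0086625 / 0.01008253125 ≈ 0.8592

0.8592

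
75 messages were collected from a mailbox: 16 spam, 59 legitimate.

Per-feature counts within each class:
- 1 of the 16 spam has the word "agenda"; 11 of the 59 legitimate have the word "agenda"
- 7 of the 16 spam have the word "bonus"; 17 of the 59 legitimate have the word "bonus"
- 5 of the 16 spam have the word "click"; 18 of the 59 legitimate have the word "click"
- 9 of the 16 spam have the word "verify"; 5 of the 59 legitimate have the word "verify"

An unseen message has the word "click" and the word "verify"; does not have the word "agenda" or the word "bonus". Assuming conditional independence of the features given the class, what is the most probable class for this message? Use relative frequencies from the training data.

spam

spam: (16/75) × (15/16) × (9/16) × (5/16) × (9/16) = 0.019775390625
legitimate: (59/75) × (48/59) × (42/59) × (18/59) × (5/59) ≈ 0.0117792
Highest score → spam.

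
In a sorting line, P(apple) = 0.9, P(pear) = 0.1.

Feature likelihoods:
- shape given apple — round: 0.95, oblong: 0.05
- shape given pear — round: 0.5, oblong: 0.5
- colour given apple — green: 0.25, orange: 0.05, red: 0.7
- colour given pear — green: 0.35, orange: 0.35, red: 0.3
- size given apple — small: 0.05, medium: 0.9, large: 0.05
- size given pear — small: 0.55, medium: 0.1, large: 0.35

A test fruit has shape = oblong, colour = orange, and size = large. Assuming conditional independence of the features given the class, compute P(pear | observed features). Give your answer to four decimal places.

apple: 0.9 × 0.05 × 0.05 × 0.05 = 0.0001125
pear: 0.1 × 0.5 × 0.35 × 0.35 = 0.006125
P(pear | x) = 0.006125 / 0.0062375 ≈ 0.9820

0.9820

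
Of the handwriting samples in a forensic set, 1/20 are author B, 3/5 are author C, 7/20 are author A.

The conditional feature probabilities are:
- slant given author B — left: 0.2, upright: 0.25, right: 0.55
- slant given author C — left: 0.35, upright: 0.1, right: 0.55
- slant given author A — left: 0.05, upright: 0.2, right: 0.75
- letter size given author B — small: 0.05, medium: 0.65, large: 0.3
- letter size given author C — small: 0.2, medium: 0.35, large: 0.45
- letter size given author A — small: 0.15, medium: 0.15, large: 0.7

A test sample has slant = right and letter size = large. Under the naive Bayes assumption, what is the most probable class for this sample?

author B: 0.05 × 0.55 × 0.3 = 0.00825
author C: 0.6 × 0.55 × 0.45 = 0.1485
author A: 0.35 × 0.75 × 0.7 = 0.18375
Highest score → author A.

author A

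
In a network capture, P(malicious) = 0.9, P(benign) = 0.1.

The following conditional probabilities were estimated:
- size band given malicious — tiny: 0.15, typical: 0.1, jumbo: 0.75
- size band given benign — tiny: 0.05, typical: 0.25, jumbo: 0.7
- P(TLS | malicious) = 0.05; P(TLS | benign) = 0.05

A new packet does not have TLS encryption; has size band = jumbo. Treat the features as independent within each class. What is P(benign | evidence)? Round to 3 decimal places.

0.094

malicious: 0.9 × 0.75 × (1−0.05) = 0.64125
benign: 0.1 × 0.7 × (1−0.05) = 0.0665
P(benign | x) = 0.0665 / 0.70775 ≈ 0.094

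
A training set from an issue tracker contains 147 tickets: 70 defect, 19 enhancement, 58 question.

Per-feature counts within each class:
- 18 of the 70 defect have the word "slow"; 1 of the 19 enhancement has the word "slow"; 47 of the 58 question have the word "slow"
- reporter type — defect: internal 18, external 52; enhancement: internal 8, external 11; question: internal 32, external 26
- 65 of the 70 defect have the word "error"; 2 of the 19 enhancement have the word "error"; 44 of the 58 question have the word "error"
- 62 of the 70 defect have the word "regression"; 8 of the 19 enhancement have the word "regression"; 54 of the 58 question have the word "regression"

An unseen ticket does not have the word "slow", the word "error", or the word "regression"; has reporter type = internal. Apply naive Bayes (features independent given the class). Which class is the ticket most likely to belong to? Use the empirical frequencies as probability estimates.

enhancement

defect: (70/147) × (52/70) × (18/70) × (5/70) × (8/70) ≈ 0.000742548
enhancement: (19/147) × (18/19) × (8/19) × (17/19) × (11/19) ≈ 0.0267071
question: (58/147) × (11/58) × (32/58) × (14/58) × (4/58) ≈ 0.000687273
Highest score → enhancement.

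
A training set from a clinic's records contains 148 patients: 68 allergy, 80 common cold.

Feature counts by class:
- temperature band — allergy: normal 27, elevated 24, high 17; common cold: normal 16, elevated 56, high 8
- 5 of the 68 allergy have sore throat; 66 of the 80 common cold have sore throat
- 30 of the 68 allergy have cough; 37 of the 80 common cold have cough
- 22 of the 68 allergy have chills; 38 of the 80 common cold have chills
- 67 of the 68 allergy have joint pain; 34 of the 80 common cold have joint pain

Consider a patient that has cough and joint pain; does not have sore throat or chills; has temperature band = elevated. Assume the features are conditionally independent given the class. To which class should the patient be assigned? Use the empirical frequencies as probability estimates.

allergy

allergy: (68/148) × (24/68) × (63/68) × (30/68) × (46/68) × (67/68) ≈ 0.0441782
common cold: (80/148) × (56/80) × (14/80) × (37/80) × (42/80) × (34/80) = 0.006833203125
Highest score → allergy.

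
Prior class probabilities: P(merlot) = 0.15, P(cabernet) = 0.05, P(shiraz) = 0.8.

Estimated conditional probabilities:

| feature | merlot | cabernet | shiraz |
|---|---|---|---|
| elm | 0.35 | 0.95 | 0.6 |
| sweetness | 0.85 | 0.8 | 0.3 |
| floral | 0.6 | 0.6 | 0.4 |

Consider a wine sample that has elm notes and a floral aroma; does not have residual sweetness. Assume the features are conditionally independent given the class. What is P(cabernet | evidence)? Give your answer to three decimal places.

merlot: 0.15 × 0.35 × (1−0.85) × 0.6 = 0.004725
cabernet: 0.05 × 0.95 × (1−0.8) × 0.6 = 0.0057
shiraz: 0.8 × 0.6 × (1−0.3) × 0.4 = 0.1344
P(cabernet | x) = 0.0057 / 0.144825 ≈ 0.039

0.039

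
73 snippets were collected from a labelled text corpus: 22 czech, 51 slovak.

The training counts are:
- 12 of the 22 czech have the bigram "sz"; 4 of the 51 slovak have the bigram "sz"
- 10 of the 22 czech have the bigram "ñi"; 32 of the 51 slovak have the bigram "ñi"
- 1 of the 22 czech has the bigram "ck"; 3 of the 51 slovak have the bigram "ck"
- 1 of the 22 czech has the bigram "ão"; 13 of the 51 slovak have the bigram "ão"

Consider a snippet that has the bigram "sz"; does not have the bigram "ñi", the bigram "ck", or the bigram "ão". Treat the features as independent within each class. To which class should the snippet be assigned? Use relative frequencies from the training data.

czech: (22/73) × (12/22) × (12/22) × (21/22) × (21/22) ≈ 0.0816978
slovak: (51/73) × (4/51) × (19/51) × (48/51) × (38/51) ≈ 0.0143155
Highest score → czech.

czech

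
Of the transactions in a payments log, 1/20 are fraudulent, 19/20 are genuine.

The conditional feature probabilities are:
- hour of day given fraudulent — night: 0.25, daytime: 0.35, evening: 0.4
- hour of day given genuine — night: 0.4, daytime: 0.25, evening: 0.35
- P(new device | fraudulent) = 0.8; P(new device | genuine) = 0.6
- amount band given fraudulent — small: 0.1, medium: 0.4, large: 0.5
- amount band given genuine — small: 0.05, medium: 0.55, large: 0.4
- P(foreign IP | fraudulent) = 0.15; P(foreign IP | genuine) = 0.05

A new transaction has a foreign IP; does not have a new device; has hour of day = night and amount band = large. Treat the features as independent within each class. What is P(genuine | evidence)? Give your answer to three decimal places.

fraudulent: 0.05 × 0.25 × (1−0.8) × 0.5 × 0.15 = 0.0001875
genuine: 0.95 × 0.4 × (1−0.6) × 0.4 × 0.05 = 0.00304
P(genuine | x) = 0.00304 / 0.0032275 ≈ 0.942

0.942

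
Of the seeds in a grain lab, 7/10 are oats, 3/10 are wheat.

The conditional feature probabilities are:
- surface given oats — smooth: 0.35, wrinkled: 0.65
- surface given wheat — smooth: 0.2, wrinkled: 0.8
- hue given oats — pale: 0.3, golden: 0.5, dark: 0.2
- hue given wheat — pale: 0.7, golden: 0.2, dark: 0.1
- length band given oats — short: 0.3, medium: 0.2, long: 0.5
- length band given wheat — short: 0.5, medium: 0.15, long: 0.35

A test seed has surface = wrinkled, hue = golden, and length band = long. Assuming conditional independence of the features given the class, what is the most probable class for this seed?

oats: 0.7 × 0.65 × 0.5 × 0.5 = 0.11375
wheat: 0.3 × 0.8 × 0.2 × 0.35 = 0.0168
Highest score → oats.

oats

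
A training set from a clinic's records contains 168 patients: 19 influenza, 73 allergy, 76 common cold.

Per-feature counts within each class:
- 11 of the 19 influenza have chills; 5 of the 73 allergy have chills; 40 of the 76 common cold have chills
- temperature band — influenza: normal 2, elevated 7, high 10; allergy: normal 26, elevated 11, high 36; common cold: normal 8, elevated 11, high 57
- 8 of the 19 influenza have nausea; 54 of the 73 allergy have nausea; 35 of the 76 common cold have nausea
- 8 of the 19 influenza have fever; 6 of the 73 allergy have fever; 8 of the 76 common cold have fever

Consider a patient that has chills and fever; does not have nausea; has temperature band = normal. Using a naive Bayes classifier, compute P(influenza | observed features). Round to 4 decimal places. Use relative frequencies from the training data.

influenza: (19/168) × (11/19) × (2/19) × (11/19) × (8/19) ≈ 0.0016801
allergy: (73/168) × (5/73) × (26/73) × (19/73) × (6/73) ≈ 0.000226762
common cold: (76/168) × (40/76) × (8/76) × (41/76) × (8/76) ≈ 0.00142323
P(influenza | x) = 0.0016801 / 0.003330092 ≈ 0.5045

0.5045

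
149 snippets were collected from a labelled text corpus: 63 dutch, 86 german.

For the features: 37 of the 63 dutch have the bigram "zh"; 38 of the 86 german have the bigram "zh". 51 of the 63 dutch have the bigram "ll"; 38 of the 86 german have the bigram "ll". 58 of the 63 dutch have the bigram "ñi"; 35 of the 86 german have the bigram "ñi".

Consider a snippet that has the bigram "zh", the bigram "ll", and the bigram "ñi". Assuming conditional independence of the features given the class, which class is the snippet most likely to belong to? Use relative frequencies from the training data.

dutch: (63/149) × (37/63) × (51/63) × (58/63) ≈ 0.185069
german: (86/149) × (38/86) × (38/86) × (35/86) ≈ 0.0458619
Highest score → dutch.

dutch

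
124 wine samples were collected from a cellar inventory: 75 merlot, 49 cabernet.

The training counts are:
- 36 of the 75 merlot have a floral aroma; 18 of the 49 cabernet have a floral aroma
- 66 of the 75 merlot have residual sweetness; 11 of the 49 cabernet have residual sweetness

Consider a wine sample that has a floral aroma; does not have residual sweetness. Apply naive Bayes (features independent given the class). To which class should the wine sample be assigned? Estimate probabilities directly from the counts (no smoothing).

cabernet

merlot: (75/124) × (36/75) × (9/75) ≈ 0.0348387
cabernet: (49/124) × (18/49) × (38/49) ≈ 0.112574
Highest score → cabernet.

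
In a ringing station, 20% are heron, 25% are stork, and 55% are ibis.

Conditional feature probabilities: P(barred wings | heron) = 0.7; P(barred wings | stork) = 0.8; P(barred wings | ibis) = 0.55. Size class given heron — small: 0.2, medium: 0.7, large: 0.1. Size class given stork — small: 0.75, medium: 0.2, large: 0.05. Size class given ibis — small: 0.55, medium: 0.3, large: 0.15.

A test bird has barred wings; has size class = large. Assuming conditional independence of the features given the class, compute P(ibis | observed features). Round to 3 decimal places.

0.654

heron: 0.2 × 0.7 × 0.1 = 0.014
stork: 0.25 × 0.8 × 0.05 = 0.01
ibis: 0.55 × 0.55 × 0.15 = 0.045375
P(ibis | x) = 0.045375 / 0.069375 ≈ 0.654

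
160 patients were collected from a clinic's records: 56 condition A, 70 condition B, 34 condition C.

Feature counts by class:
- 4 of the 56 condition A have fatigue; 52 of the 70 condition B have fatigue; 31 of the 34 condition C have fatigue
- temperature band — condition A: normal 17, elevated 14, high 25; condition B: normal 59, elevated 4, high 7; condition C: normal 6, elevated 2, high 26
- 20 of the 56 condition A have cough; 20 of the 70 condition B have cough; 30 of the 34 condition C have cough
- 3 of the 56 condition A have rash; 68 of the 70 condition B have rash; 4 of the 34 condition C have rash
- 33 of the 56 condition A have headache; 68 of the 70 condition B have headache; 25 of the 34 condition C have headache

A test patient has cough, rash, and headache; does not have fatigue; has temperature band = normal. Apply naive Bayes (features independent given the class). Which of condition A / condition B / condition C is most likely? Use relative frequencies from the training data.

condition A: (56/160) × (52/56) × (17/56) × (20/56) × (3/56) × (33/56) ≈ 0.00111236
condition B: (70/160) × (18/70) × (59/70) × (20/70) × (68/70) × (68/70) ≈ 0.0255658
condition C: (34/160) × (3/34) × (6/34) × (30/34) × (4/34) × (25/34) ≈ 0.000252556
Highest score → condition B.

condition B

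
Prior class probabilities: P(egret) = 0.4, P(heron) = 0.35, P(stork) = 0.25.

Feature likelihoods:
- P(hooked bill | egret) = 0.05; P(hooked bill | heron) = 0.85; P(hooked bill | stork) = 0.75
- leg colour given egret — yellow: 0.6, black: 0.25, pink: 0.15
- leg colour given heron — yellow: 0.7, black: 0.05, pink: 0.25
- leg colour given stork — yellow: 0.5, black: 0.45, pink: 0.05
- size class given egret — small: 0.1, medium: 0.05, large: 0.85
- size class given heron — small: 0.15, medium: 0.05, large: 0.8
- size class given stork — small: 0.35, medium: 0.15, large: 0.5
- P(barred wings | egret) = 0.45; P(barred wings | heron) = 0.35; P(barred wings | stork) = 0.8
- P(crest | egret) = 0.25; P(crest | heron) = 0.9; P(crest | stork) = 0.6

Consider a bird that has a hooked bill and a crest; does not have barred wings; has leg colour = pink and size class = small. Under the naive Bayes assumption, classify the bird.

heron

egret: 0.4 × 0.05 × 0.15 × 0.1 × (1−0.45) × 0.25 = 0.00004125
heron: 0.35 × 0.85 × 0.25 × 0.15 × (1−0.35) × 0.9 = 0.00652640625
stork: 0.25 × 0.75 × 0.05 × 0.35 × (1−0.8) × 0.6 = 0.00039375
Highest score → heron.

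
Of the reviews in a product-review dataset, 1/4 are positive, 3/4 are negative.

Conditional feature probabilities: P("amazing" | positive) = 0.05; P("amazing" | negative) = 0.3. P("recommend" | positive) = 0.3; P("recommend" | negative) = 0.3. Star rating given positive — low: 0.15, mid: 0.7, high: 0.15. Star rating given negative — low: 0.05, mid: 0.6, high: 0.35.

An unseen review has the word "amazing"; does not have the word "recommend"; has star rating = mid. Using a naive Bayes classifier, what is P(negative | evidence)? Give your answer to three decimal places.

0.939

positive: 0.25 × 0.05 × (1−0.3) × 0.7 = 0.006125
negative: 0.75 × 0.3 × (1−0.3) × 0.6 = 0.0945
P(negative | x) = 0.0945 / 0.100625 ≈ 0.939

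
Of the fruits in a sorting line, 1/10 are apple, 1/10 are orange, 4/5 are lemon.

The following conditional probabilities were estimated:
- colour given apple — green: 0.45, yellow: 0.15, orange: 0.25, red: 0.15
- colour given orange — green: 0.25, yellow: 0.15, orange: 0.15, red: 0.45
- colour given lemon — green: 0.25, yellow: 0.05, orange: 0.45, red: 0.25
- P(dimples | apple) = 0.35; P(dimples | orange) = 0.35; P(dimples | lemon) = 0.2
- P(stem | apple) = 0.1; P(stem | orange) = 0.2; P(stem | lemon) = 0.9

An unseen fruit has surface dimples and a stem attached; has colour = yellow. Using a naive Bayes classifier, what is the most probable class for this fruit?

apple: 0.1 × 0.15 × 0.35 × 0.1 = 0.000525
orange: 0.1 × 0.15 × 0.35 × 0.2 = 0.00105
lemon: 0.8 × 0.05 × 0.2 × 0.9 = 0.0072
Highest score → lemon.

lemon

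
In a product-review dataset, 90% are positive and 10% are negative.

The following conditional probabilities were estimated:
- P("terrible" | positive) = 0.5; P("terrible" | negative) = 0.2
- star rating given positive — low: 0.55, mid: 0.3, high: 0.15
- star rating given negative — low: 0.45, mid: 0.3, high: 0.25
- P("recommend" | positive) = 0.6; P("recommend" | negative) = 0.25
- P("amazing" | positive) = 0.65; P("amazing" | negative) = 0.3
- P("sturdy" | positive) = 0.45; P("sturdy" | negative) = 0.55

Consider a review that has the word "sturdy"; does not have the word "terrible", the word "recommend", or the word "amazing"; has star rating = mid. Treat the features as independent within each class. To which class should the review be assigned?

positive: 0.9 × (1−0.5) × 0.3 × (1−0.6) × (1−0.65) × 0.45 = 0.008505
negative: 0.1 × (1−0.2) × 0.3 × (1−0.25) × (1−0.3) × 0.55 = 0.00693
Highest score → positive.

positive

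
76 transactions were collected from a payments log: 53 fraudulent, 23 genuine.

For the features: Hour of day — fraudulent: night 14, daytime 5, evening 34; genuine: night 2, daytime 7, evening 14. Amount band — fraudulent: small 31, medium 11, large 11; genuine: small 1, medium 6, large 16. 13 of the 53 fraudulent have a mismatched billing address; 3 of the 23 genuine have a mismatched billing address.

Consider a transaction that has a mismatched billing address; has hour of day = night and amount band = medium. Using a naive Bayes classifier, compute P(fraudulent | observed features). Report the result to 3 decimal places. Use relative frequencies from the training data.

fraudulent: (53/76) × (14/53) × (11/53) × (13/53) ≈ 0.00937775
genuine: (23/76) × (2/23) × (6/23) × (3/23) ≈ 0.000895433
P(fraudulent | x) = 0.00937775 / 0.010273183 ≈ 0.913

0.913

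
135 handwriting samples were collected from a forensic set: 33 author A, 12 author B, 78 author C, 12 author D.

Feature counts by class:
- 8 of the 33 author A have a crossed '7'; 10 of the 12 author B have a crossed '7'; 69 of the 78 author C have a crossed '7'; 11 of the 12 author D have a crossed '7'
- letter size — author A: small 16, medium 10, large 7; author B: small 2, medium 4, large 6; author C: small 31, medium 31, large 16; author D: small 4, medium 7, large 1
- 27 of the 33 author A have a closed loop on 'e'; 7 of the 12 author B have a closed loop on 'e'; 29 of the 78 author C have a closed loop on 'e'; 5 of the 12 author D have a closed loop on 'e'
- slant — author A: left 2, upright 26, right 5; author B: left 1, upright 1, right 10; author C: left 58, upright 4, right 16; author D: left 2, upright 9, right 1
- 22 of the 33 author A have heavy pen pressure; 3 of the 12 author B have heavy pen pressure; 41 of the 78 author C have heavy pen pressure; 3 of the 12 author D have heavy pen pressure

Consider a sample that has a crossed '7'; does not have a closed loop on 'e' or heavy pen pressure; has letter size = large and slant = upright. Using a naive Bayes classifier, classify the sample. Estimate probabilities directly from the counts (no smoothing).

author D

author A: (33/135) × (8/33) × (7/33) × (6/33) × (26/33) × (11/33) ≈ 0.000600227
author B: (12/135) × (10/12) × (6/12) × (5/12) × (1/12) × (9/12) ≈ 0.000964506
author C: (78/135) × (69/78) × (16/78) × (49/78) × (4/78) × (37/78) ≈ 0.00160219
author D: (12/135) × (11/12) × (1/12) × (7/12) × (9/12) × (9/12) ≈ 0.00222801
Highest score → author D.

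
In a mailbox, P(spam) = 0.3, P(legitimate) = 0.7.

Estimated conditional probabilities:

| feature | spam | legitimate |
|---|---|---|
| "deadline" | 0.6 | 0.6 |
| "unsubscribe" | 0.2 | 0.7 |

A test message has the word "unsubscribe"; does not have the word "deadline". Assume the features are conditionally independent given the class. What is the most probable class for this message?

legitimate

spam: 0.3 × (1−0.6) × 0.2 = 0.024
legitimate: 0.7 × (1−0.6) × 0.7 = 0.196
Highest score → legitimate.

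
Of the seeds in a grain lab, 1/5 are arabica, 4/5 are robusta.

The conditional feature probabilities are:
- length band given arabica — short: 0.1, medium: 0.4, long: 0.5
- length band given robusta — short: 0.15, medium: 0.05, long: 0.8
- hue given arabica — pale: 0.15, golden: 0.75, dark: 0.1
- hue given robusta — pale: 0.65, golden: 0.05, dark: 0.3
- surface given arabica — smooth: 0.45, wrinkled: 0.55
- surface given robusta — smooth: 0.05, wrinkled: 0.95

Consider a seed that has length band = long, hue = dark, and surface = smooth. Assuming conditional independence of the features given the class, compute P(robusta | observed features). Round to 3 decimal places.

arabica: 0.2 × 0.5 × 0.1 × 0.45 = 0.0045
robusta: 0.8 × 0.8 × 0.3 × 0.05 = 0.0096
P(robusta | x) = 0.0096 / 0.0141 ≈ 0.681

0.681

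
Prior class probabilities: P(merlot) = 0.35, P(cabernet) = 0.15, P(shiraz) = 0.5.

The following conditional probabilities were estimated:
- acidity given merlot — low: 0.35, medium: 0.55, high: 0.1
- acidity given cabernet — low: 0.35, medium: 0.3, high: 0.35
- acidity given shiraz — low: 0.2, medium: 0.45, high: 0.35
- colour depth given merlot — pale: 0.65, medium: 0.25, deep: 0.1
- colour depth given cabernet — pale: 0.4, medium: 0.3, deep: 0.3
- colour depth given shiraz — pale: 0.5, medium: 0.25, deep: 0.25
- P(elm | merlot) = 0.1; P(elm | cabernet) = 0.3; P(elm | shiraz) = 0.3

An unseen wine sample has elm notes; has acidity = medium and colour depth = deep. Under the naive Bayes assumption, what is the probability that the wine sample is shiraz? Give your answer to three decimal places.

merlot: 0.35 × 0.55 × 0.1 × 0.1 = 0.001925
cabernet: 0.15 × 0.3 × 0.3 × 0.3 = 0.00405
shiraz: 0.5 × 0.45 × 0.25 × 0.3 = 0.016875
P(shiraz | x) = 0.016875 / 0.02285 ≈ 0.739

0.739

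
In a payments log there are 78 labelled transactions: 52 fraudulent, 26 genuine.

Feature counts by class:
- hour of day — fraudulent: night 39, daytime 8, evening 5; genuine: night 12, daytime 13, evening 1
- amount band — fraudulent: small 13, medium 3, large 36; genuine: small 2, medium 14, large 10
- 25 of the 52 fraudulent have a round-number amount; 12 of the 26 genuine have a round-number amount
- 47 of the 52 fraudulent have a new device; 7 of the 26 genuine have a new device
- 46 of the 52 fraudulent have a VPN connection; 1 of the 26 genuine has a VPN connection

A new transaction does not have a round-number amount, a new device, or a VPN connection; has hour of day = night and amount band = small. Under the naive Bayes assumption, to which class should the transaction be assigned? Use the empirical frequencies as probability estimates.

genuine

fraudulent: (52/78) × (39/52) × (13/52) × (27/52) × (5/52) × (6/52) ≈ 0.000720087
genuine: (26/78) × (12/26) × (2/26) × (14/26) × (19/26) × (25/26) ≈ 0.0044776
Highest score → genuine.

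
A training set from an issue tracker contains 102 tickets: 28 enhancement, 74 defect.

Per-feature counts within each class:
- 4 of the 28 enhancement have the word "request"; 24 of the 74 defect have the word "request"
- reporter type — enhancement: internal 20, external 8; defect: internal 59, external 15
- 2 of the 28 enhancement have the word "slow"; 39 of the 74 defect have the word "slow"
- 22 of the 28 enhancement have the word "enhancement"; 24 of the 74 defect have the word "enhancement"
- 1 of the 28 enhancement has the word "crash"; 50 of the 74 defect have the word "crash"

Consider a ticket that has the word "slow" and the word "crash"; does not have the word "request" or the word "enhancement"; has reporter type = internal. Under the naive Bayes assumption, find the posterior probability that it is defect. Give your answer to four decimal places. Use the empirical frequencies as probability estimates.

0.9990

enhancement: (28/102) × (24/28) × (20/28) × (2/28) × (6/28) × (1/28) ≈ 0.0000918735
defect: (74/102) × (50/74) × (59/74) × (39/74) × (50/74) × (50/74) ≈ 0.0940372
P(defect | x) = 0.0940372 / 0.0941290735 ≈ 0.9990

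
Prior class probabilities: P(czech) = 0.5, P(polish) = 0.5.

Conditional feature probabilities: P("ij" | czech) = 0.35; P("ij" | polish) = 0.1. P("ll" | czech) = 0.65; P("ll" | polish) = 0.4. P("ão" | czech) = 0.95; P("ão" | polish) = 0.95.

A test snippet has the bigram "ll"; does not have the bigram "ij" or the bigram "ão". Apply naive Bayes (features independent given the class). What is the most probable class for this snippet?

czech

czech: 0.5 × (1−0.35) × 0.65 × (1−0.95) = 0.0105625
polish: 0.5 × (1−0.1) × 0.4 × (1−0.95) = 0.009
Highest score → czech.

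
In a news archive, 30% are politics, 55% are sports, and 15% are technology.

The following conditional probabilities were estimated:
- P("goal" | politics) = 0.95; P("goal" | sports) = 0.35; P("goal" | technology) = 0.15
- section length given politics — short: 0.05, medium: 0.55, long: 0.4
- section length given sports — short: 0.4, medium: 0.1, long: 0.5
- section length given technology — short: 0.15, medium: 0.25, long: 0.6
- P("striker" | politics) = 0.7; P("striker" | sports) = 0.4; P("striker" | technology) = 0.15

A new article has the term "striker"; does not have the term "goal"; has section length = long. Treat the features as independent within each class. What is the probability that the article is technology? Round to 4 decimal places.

politics: 0.3 × (1−0.95) × 0.4 × 0.7 = 0.0042
sports: 0.55 × (1−0.35) × 0.5 × 0.4 = 0.0715
technology: 0.15 × (1−0.15) × 0.6 × 0.15 = 0.011475
P(technology | x) = 0.011475 / 0.087175 ≈ 0.1316

0.1316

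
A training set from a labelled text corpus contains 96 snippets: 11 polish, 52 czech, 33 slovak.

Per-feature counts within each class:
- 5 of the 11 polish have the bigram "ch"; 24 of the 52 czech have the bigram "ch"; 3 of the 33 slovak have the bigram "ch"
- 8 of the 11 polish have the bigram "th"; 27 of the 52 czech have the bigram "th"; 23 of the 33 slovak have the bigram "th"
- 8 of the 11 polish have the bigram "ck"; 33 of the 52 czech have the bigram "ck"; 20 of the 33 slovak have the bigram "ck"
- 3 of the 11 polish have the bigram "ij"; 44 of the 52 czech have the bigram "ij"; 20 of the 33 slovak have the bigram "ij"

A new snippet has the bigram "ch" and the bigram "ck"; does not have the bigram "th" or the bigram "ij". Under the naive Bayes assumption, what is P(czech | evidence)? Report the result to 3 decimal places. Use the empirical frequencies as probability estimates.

0.546

polish: (11/96) × (5/11) × (3/11) × (8/11) × (8/11) ≈ 0.00751315
czech: (52/96) × (24/52) × (25/52) × (33/52) × (8/52) ≈ 0.0117348
slovak: (33/96) × (3/33) × (10/33) × (20/33) × (13/33) ≈ 0.0022609
P(czech | x) = 0.0117348 / 0.02150885 ≈ 0.546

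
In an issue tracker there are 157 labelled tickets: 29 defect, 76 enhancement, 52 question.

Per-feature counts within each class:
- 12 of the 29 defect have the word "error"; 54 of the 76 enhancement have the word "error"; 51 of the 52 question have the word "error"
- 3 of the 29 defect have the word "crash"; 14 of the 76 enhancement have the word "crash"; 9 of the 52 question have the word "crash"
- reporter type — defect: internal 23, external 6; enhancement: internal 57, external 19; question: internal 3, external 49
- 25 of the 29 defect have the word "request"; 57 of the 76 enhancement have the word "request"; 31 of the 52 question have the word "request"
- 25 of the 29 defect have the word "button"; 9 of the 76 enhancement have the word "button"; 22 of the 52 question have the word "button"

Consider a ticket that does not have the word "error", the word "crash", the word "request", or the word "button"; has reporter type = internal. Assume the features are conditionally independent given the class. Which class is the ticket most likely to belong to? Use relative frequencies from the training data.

defect: (29/157) × (17/29) × (26/29) × (23/29) × (4/29) × (4/29) ≈ 0.0014648
enhancement: (76/157) × (22/76) × (62/76) × (57/76) × (19/76) × (67/76) ≈ 0.0188957
question: (52/157) × (1/52) × (43/52) × (3/52) × (21/52) × (30/52) ≈ 0.0000707974
Highest score → enhancement.

enhancement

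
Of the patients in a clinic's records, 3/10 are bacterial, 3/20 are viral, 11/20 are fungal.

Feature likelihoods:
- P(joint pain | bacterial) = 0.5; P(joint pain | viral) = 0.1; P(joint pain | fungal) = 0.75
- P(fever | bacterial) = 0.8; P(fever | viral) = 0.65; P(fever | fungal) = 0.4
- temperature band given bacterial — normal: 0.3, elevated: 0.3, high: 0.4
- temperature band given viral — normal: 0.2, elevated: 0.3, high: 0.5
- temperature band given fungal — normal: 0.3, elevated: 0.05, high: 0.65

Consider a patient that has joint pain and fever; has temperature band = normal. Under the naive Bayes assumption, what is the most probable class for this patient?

bacterial: 0.3 × 0.5 × 0.8 × 0.3 = 0.036
viral: 0.15 × 0.1 × 0.65 × 0.2 = 0.00195
fungal: 0.55 × 0.75 × 0.4 × 0.3 = 0.0495
Highest score → fungal.

fungal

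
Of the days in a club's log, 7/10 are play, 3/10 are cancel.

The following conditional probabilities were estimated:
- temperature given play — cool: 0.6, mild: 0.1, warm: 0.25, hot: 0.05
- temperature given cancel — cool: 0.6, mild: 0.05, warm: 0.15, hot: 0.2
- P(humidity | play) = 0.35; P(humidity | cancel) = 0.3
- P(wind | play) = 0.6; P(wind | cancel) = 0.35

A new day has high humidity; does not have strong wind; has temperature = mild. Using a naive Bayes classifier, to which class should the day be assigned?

play: 0.7 × 0.1 × 0.35 × (1−0.6) = 0.0098
cancel: 0.3 × 0.05 × 0.3 × (1−0.35) = 0.002925
Highest score → play.

play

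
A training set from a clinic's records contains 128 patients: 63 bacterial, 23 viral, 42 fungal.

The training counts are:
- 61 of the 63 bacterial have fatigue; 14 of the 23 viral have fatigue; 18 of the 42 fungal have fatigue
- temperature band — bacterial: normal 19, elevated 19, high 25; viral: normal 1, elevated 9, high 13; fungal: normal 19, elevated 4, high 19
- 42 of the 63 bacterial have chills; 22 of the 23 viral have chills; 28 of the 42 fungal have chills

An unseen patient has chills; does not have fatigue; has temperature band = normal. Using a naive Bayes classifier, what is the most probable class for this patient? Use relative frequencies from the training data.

fungal

bacterial: (63/128) × (2/63) × (19/63) × (42/63) ≈ 0.00314153
viral: (23/128) × (9/23) × (1/23) × (22/23) ≈ 0.00292415
fungal: (42/128) × (24/42) × (19/42) × (28/42) ≈ 0.0565476
Highest score → fungal.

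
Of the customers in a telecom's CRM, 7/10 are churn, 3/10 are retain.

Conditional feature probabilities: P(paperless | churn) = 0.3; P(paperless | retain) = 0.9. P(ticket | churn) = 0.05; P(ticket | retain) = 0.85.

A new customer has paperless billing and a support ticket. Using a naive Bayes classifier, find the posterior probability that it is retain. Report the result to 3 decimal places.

churn: 0.7 × 0.3 × 0.05 = 0.0105
retain: 0.3 × 0.9 × 0.85 = 0.2295
P(retain | x) = 0.2295 / 0.24 ≈ 0.956

0.956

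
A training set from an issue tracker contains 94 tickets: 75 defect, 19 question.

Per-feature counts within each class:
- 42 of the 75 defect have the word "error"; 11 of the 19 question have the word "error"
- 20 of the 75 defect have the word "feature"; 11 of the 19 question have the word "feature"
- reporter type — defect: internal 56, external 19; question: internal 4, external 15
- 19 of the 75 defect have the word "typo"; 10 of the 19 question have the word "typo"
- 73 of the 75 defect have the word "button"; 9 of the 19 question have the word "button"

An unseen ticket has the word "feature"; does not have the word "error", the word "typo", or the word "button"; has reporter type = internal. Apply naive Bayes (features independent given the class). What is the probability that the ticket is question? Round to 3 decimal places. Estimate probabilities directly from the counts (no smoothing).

defect: (75/94) × (33/75) × (20/75) × (56/75) × (56/75) × (2/75) ≈ 0.0013918
question: (19/94) × (8/19) × (11/19) × (4/19) × (9/19) × (10/19) ≈ 0.00258609
P(question | x) = 0.00258609 / 0.00397789 ≈ 0.650

0.650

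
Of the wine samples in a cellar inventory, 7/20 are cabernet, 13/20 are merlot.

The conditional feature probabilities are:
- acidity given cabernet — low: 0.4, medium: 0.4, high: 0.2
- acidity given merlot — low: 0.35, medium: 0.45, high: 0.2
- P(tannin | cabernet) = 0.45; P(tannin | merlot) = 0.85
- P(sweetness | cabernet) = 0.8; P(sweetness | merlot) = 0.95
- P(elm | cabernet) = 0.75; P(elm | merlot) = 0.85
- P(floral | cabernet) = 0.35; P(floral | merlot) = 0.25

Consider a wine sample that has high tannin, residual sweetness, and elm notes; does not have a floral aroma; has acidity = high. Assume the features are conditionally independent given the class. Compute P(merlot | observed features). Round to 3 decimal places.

0.845

cabernet: 0.35 × 0.2 × 0.45 × 0.8 × 0.75 × (1−0.35) = 0.012285
merlot: 0.65 × 0.2 × 0.85 × 0.95 × 0.85 × (1−0.25) = 0.0669215625
P(merlot | x) = 0.0669215625 / 0.0792065625 ≈ 0.845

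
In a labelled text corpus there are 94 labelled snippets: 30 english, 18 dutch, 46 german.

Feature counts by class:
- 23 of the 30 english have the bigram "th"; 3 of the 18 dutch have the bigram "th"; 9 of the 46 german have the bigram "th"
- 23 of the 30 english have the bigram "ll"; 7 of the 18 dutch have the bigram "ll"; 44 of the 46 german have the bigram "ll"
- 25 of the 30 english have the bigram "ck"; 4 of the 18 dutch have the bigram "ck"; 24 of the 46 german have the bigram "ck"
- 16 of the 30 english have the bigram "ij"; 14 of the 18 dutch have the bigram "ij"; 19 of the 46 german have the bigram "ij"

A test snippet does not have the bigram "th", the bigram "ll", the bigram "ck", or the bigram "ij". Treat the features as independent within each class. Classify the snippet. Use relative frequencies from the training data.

english: (30/94) × (7/30) × (7/30) × (5/30) × (14/30) ≈ 0.00135146
dutch: (18/94) × (15/18) × (11/18) × (14/18) × (4/18) ≈ 0.0168549
german: (46/94) × (37/46) × (2/46) × (22/46) × (27/46) ≈ 0.00480415
Highest score → dutch.

dutch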